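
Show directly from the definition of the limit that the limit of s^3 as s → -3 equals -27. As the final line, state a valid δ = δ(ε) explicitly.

Let ε > 0. We seek δ > 0 with 0 < |s + 3| < δ ⇒ |s^3 + 27| < ε.
Factor: s^3 + 27 = (s + 3)(s^2 - 3s + 9), so |s^3 + 27| = |s + 3|·|s^2 - 3s + 9|.
Restrict δ ≤ 2. Then |s + 3| < 2 gives |s| < 5, so by the triangle inequality |s^2 - 3s + 9| ≤ 5^2 + 3·5 + 9 = 49.
Hence |s^3 + 27| ≤ 49|s + 3|, which is < ε once |s + 3| < ε/49.
Take δ = min(2, ε/49). If 0 < |s + 3| < δ then both bounds hold and |s^3 + 27| ≤ 49|s + 3| < 49·(ε/49) = ε.

δ = min(2, ε/49)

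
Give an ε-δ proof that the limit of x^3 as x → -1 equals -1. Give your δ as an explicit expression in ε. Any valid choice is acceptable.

Let ε > 0. We seek δ > 0 with 0 < |x + 1| < δ ⇒ |x^3 + 1| < ε.
Factor: x^3 + 1 = (x + 1)(x^2 - x + 1), so |x^3 + 1| = |x + 1|·|x^2 - x + 1|.
Restrict δ ≤ 1. Then |x + 1| < 1 gives |x| < 2, so by the triangle inequality |x^2 - x + 1| ≤ 2^2 + 2 + 1 = 7.
Hence |x^3 + 1| ≤ 7|x + 1|, which is < ε once |x + 1| < ε/7.
Take δ = min(1, ε/7). If 0 < |x + 1| < δ then both bounds hold and |x^3 + 1| ≤ 7|x + 1| < 7·(ε/7) = ε.

δ = min(1, ε/7)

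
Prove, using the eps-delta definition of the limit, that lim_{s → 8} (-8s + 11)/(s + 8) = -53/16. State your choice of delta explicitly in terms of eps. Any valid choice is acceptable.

delta = min(8, (128/75)eps)

Suppose eps > 0. We want delta > 0 with 0 < |s − 8| < delta ⇒ |(-8s + 11)/(s + 8) + 53/16| < eps.
Combining over a common denominator, (-8s + 11)/(s + 8) + 53/16 = [(-8s + 11)·16 − (-53)·(s + 8)] / [16·(s + 8)] = -75(s − 8) / (16(s + 8)).
So |(-8s + 11)/(s + 8) + 53/16| = 75|s − 8| / (16·|s + 8|).
Restrict delta ≤ 8. Then |s − 8| < 8 gives |s + 8| = |(s − 8) + 16| ≥ 16 − 8 = 8.
Hence |(-8s + 11)/(s + 8) + 53/16| < 75|s − 8|/(16·8) = (75/128)|s − 8|, which is < eps once |s − 8| < (128/75)eps.
Take delta = min(8, (128/75)eps). Then 0 < |s − 8| < delta forces both bounds, so |(-8s + 11)/(s + 8) + 53/16| < eps.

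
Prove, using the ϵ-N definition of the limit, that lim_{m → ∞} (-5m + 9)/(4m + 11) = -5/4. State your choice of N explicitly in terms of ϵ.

N = (91/16)/ϵ

Let ϵ > 0. For m ≥ 1, |(-5m + 9)/(4m + 11) + 5/4| = |91|/(4(4m + 11)) = 91/(4(4m + 11)).
Since 4m + 11 ≥ 4m for m ≥ 1, this is ≤ 91/(4·4m) = (91/16)/m.
So |(-5m + 9)/(4m + 11) + 5/4| < ϵ whenever m > (91/16)/ϵ.
Take N = (91/16)/ϵ. If m > N then |(-5m + 9)/(4m + 11) + 5/4| ≤ (91/16)/m < ϵ.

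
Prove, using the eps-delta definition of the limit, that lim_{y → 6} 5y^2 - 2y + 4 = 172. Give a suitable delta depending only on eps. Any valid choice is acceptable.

Let eps > 0 be given. We want delta > 0 such that 0 < |y − 6| < delta implies |(5y^2 - 2y + 4) − 172| < eps.
(5y^2 - 2y + 4) − 172 = 5y^2 - 2y - 168 = (y − 6)(5y + 28).
So |(5y^2 - 2y + 4) − 172| = |y − 6|·|5y + 28|.
Assume first that |y − 6| < 1, so |y| < 7. Then |5y + 28| ≤ 5·7 + 28 = 63.
Hence |(5y^2 - 2y + 4) − 172| ≤ 63|y − 6| < eps provided |y − 6| < eps/63.
Take delta = min(1, eps/63). Then 0 < |y − 6| < delta gives both |y − 6| < 1 and |y − 6| < eps/63, so |(5y^2 - 2y + 4) − 172| < eps.

delta = min(1, eps/63)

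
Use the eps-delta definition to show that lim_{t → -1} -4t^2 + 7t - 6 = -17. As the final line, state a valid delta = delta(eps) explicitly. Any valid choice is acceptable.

delta = min(1, eps/19)

Let eps > 0 be given. We want delta > 0 such that 0 < |t + 1| < delta implies |(-4t^2 + 7t - 6) + 17| < eps.
(-4t^2 + 7t - 6) + 17 = -4t^2 + 7t + 11 = (t + 1)(-4t + 11).
So |(-4t^2 + 7t - 6) + 17| = |t + 1|·|-4t + 11|.
Require delta ≤ 1. Then |t + 1| < 1 gives |t| < 2, and by the triangle inequality |-4t + 11| ≤ 4·2 + 11 = 19.
Hence |(-4t^2 + 7t - 6) + 17| ≤ 19|t + 1| < eps provided |t + 1| < eps/19.
Take delta = min(1, eps/19). Then 0 < |t + 1| < delta gives both |t + 1| < 1 and |t + 1| < eps/19, so |(-4t^2 + 7t - 6) + 17| < eps.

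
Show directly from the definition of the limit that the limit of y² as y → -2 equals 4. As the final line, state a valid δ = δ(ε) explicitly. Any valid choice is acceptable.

δ = min(1, ε/5)

Let ε > 0. We seek δ > 0 with 0 < |y + 2| < δ ⇒ |y² − 4| < ε.
Factor: y² − 4 = (y + 2)(y - 2), so |y² − 4| = |y + 2|·|y - 2|.
Impose δ ≤ 1 so that |y| < 3; then |y - 2| ≤ 5.
Hence |y² − 4| ≤ 5|y + 2|, which is < ε once |y + 2| < ε/5.
Take δ = min(1, ε/5). If 0 < |y + 2| < δ then both bounds hold and |y² − 4| ≤ 5|y + 2| < 5·(ε/5) = ε.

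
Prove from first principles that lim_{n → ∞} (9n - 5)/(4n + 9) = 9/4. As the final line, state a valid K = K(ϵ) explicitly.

K = (101/16)/ϵ

Fix ϵ > 0. For n ≥ 1, |(9n - 5)/(4n + 9) − (9/4)| = |-101|/(4(4n + 9)) = 101/(4(4n + 9)).
Since 4n + 9 ≥ 4n for n ≥ 1, this is ≤ 101/(4·4n) = (101/16)/n.
So |(9n - 5)/(4n + 9) − (9/4)| < ϵ whenever n > (101/16)/ϵ.
Take K = (101/16)/ϵ. If n > K then |(9n - 5)/(4n + 9) − (9/4)| ≤ (101/16)/n < ϵ.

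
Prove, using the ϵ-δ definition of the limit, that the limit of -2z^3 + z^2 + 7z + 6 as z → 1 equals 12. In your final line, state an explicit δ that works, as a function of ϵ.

Suppose ϵ > 0. We want δ > 0 such that 0 < |z − 1| < δ implies |(-2z^3 + z^2 + 7z + 6) − 12| < ϵ.
(-2z^3 + z^2 + 7z + 6) − 12 = -2z^3 + z^2 + 7z - 6 = (z − 1)(-2z^2 - z + 6).
So |(-2z^3 + z^2 + 7z + 6) − 12| = |z − 1|·|-2z^2 - z + 6|.
Assume first that |z − 1| < 1, so |z| < 2. Then |-2z^2 - z + 6| ≤ 2·2^2 + 2 + 6 = 16.
Hence |(-2z^3 + z^2 + 7z + 6) − 12| ≤ 16|z − 1| < ϵ provided |z − 1| < ϵ/16.
Take δ = min(1, ϵ/16). Then 0 < |z − 1| < δ gives both |z − 1| < 1 and |z − 1| < ϵ/16, so |(-2z^3 + z^2 + 7z + 6) − 12| < ϵ.

δ = min(1, ϵ/16)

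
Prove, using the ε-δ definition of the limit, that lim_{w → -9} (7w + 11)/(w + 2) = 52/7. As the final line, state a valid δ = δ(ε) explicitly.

δ = min(7/2, (49/6)ε)

Let ε > 0. We want δ > 0 with 0 < |w + 9| < δ ⇒ |(7w + 11)/(w + 2) − (52/7)| < ε.
Combining over a common denominator, (7w + 11)/(w + 2) − (52/7) = [(7w + 11)·(-7) − (-52)·(w + 2)] / [(-7)·(w + 2)] = 3(w + 9) / ((-7)(w + 2)).
So |(7w + 11)/(w + 2) − (52/7)| = 3|w + 9| / (7·|w + 2|).
Require δ ≤ 7/2, so |w + 2| ≥ |-7| − |w + 9| > 7 − 7/2 = 7/2.
Hence |(7w + 11)/(w + 2) − (52/7)| < 3|w + 9|/(7·(7/2)) = (6/49)|w + 9|, which is < ε once |w + 9| < (49/6)ε.
Take δ = min(7/2, (49/6)ε). Then 0 < |w + 9| < δ forces both bounds, so |(7w + 11)/(w + 2) − (52/7)| < ε.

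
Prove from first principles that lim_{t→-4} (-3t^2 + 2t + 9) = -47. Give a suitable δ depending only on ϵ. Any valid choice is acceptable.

Fix ϵ > 0. We want δ > 0 such that 0 < |t + 4| < δ implies |(-3t^2 + 2t + 9) + 47| < ϵ.
(-3t^2 + 2t + 9) + 47 = -3t^2 + 2t + 56 = (t + 4)(-3t + 14).
So |(-3t^2 + 2t + 9) + 47| = |t + 4|·|-3t + 14|.
Require δ ≤ 1. Then |t + 4| < 1 gives |t| < 5, and by the triangle inequality |-3t + 14| ≤ 3·5 + 14 = 29.
Hence |(-3t^2 + 2t + 9) + 47| ≤ 29|t + 4| < ϵ provided |t + 4| < ϵ/29.
Take δ = min(1, ϵ/29). Then 0 < |t + 4| < δ gives both |t + 4| < 1 and |t + 4| < ϵ/29, so |(-3t^2 + 2t + 9) + 47| < ϵ.

δ = min(1, ϵ/29)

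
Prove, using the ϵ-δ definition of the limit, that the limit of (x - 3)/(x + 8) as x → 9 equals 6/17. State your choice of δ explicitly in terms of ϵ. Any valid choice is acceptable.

Let ϵ > 0 be given. We want δ > 0 with 0 < |x − 9| < δ ⇒ |(x - 3)/(x + 8) − (6/17)| < ϵ.
Combining over a common denominator, (x - 3)/(x + 8) − (6/17) = [(x - 3)·17 − 6·(x + 8)] / [17·(x + 8)] = 11(x − 9) / (17(x + 8)).
So |(x - 3)/(x + 8) − (6/17)| = 11|x − 9| / (17·|x + 8|).
Restrict δ ≤ 17/2. Then |x − 9| < 17/2 gives |x + 8| = |(x − 9) + 17| ≥ 17 − 17/2 = 17/2.
Hence |(x - 3)/(x + 8) − (6/17)| < 11|x − 9|/(17·(17/2)) = (22/289)|x − 9|, which is < ϵ once |x − 9| < (289/22)ϵ.
Take δ = min(17/2, (289/22)ϵ). Then 0 < |x − 9| < δ forces both bounds, so |(x - 3)/(x + 8) − (6/17)| < ϵ.

δ = min(17/2, (289/22)ϵ)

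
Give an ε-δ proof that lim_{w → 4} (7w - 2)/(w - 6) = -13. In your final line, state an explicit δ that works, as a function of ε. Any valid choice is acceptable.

δ = min(1, (1/20)ε)

Fix ε > 0. We want δ > 0 with 0 < |w − 4| < δ ⇒ |(7w - 2)/(w - 6) + 13| < ε.
Combining over a common denominator, (7w - 2)/(w - 6) + 13 = [(7w - 2)·(-2) − 26·(w - 6)] / [(-2)·(w - 6)] = -40(w − 4) / ((-2)(w - 6)).
So |(7w - 2)/(w - 6) + 13| = 40|w − 4| / (2·|w − 6|).
Require δ ≤ 1, so |w − 6| ≥ |-2| − |w − 4| > 2 − 1 = 1.
Hence |(7w - 2)/(w - 6) + 13| < 40|w − 4|/(2·1) = 20|w − 4|, which is < ε once |w − 4| < (1/20)ε.
Take δ = min(1, (1/20)ε). Then 0 < |w − 4| < δ forces both bounds, so |(7w - 2)/(w - 6) + 13| < ε.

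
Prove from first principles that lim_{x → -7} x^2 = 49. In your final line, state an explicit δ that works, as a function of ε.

δ = min(2, ε/16)

Let ε > 0 be given. We seek δ > 0 with 0 < |x + 7| < δ ⇒ |x^2 − 49| < ε.
Factor: x^2 − 49 = (x + 7)(x - 7), so |x^2 − 49| = |x + 7|·|x - 7|.
Impose δ ≤ 2 so that |x| < 9; then |x - 7| ≤ 16.
Hence |x^2 − 49| ≤ 16|x + 7|, which is < ε once |x + 7| < ε/16.
Take δ = min(2, ε/16). If 0 < |x + 7| < δ then both bounds hold and |x^2 − 49| ≤ 16|x + 7| < 16·(ε/16) = ε.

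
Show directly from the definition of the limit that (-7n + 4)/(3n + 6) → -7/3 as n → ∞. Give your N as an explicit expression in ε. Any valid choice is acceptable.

Let ε > 0. For n ≥ 1, |(-7n + 4)/(3n + 6) + 7/3| = |54|/(3(3n + 6)) = 54/(3(3n + 6)).
Since 3n + 6 ≥ 3n for n ≥ 1, this is ≤ 54/(3·3n) = 6/n.
So |(-7n + 4)/(3n + 6) + 7/3| < ε whenever n > 6/ε.
Take N = 6/ε. If n > N then |(-7n + 4)/(3n + 6) + 7/3| ≤ 6/n < ε.

N = 6/ε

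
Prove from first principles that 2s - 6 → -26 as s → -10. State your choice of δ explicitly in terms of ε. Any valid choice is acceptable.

Let ε > 0. We need δ > 0 so that 0 < |s + 10| < δ implies |(2s - 6) + 26| < ε.
Since (2s - 6) + 26 = 2(s + 10), we have |(2s - 6) + 26| = 2|s + 10|.
So 2|s + 10| < ε exactly when |s + 10| < ε/2.
Choosing δ = ε/2 gives |(2s - 6) + 26| = 2|s + 10| < ε whenever |s + 10| < δ.

δ = ε/2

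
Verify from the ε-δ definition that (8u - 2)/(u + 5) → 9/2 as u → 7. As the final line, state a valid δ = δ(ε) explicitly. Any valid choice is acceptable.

Let ε > 0 be given. We want δ > 0 with 0 < |u − 7| < δ ⇒ |(8u - 2)/(u + 5) − (9/2)| < ε.
Combining over a common denominator, (8u - 2)/(u + 5) − (9/2) = [(8u - 2)·12 − 54·(u + 5)] / [12·(u + 5)] = 42(u − 7) / (12(u + 5)).
So |(8u - 2)/(u + 5) − (9/2)| = 42|u − 7| / (12·|u + 5|).
Restrict δ ≤ 6. Then |u − 7| < 6 gives |u + 5| = |(u − 7) + 12| ≥ 12 − 6 = 6.
Hence |(8u - 2)/(u + 5) − (9/2)| < 42|u − 7|/(12·6) = (7/12)|u − 7|, which is < ε once |u − 7| < (12/7)ε.
Take δ = min(6, (12/7)ε). Then 0 < |u − 7| < δ forces both bounds, so |(8u - 2)/(u + 5) − (9/2)| < ε.

δ = min(6, (12/7)ε)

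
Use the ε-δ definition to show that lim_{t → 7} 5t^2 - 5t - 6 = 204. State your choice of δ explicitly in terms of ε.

Let ε > 0 be given. We want δ > 0 such that 0 < |t − 7| < δ implies |(5t^2 - 5t - 6) − 204| < ε.
(5t^2 - 5t - 6) − 204 = 5t^2 - 5t - 210 = (t − 7)(5t + 30).
So |(5t^2 - 5t - 6) − 204| = |t − 7|·|5t + 30|.
Assume first that |t − 7| < 1, so |t| < 8. Then |5t + 30| ≤ 5·8 + 30 = 70.
Hence |(5t^2 - 5t - 6) − 204| ≤ 70|t − 7| < ε provided |t − 7| < ε/70.
Choosing δ = min(1, ε/70) ensures both conditions, hence |(5t^2 - 5t - 6) − 204| < ε.

δ = min(1, ε/70)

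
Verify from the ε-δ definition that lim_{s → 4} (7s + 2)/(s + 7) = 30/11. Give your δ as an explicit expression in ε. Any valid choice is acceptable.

δ = min(11/2, (121/94)ε)

Let ε > 0. We want δ > 0 with 0 < |s − 4| < δ ⇒ |(7s + 2)/(s + 7) − (30/11)| < ε.
Combining over a common denominator, (7s + 2)/(s + 7) − (30/11) = [(7s + 2)·11 − 30·(s + 7)] / [11·(s + 7)] = 47(s − 4) / (11(s + 7)).
So |(7s + 2)/(s + 7) − (30/11)| = 47|s − 4| / (11·|s + 7|).
Require δ ≤ 11/2, so |s + 7| ≥ |11| − |s − 4| > 11 − 11/2 = 11/2.
Hence |(7s + 2)/(s + 7) − (30/11)| < 47|s − 4|/(11·(11/2)) = (94/121)|s − 4|, which is < ε once |s − 4| < (121/94)ε.
Take δ = min(11/2, (121/94)ε). Then 0 < |s − 4| < δ forces both bounds, so |(7s + 2)/(s + 7) − (30/11)| < ε.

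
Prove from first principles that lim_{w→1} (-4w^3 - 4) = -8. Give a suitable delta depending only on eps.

delta = min(2, eps/52)

Let eps > 0 be given. We want delta > 0 such that 0 < |w − 1| < delta implies |(-4w^3 - 4) + 8| < eps.
(-4w^3 - 4) + 8 = -4w^3 + 4 = (w − 1)(-4w^2 - 4w - 4).
So |(-4w^3 - 4) + 8| = |w − 1|·|-4w^2 - 4w - 4|.
Require delta ≤ 2. Then |w − 1| < 2 gives |w| < 3, and by the triangle inequality |-4w^2 - 4w - 4| ≤ 4·3^2 + 4·3 + 4 = 52.
Hence |(-4w^3 - 4) + 8| ≤ 52|w − 1| < eps provided |w − 1| < eps/52.
Choosing delta = min(2, eps/52) ensures both conditions, hence |(-4w^3 - 4) + 8| < eps.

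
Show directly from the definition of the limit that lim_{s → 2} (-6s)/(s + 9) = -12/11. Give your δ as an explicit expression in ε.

Let ε > 0 be given. We want δ > 0 with 0 < |s − 2| < δ ⇒ |(-6s)/(s + 9) + 12/11| < ε.
Combining over a common denominator, (-6s)/(s + 9) + 12/11 = [(-6s)·11 − (-12)·(s + 9)] / [11·(s + 9)] = -54(s − 2) / (11(s + 9)).
So |(-6s)/(s + 9) + 12/11| = 54|s − 2| / (11·|s + 9|).
Restrict δ ≤ 11/2. Then |s − 2| < 11/2 gives |s + 9| = |(s − 2) + 11| ≥ 11 − 11/2 = 11/2.
Hence |(-6s)/(s + 9) + 12/11| < 54|s − 2|/(11·(11/2)) = (108/121)|s − 2|, which is < ε once |s − 2| < (121/108)ε.
Take δ = min(11/2, (121/108)ε). Then 0 < |s − 2| < δ forces both bounds, so |(-6s)/(s + 9) + 12/11| < ε.

δ = min(11/2, (121/108)ε)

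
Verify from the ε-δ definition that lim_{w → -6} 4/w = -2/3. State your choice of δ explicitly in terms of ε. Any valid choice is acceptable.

Let ε > 0. We seek δ > 0 such that 0 < |w + 6| < δ implies |4/w + 2/3| < ε.
|4/w + 2/3| = 4·|-6 − w|/(6·|w|) = 4|w + 6|/(6|w|).
Require δ ≤ 3 so that |w| > 6 − 3 = 3, hence 6|w| > 18.
Then |4/w + 2/3| < 4|w + 6|/18, which is < ε when |w + 6| < (9/2)ε.
Take δ = min(3, (9/2)ε). Then 0 < |w + 6| < δ gives both |w + 6| < 3 and |w + 6| < (9/2)ε, so |4/w + 2/3| < ε.

δ = min(3, (9/2)ε)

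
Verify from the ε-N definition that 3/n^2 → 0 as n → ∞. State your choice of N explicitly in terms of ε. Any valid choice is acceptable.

Fix ε > 0. For n ≥ 1, |3/n^2 − 0| = 3/n^2.
3/n^2 < ε ⇔ n^2 > 3/ε ⇔ n > (3/ε)^{1/2}.
Take N = (3/ε)^{1/2}. Then n > N implies 3/n^2 < ε.

N = (3/ε)^{1/2}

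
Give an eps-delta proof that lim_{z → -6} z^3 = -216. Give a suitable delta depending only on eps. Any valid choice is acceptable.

Let eps > 0. We seek delta > 0 with 0 < |z + 6| < delta ⇒ |z^3 + 216| < eps.
Factor: z^3 + 216 = (z + 6)(z^2 - 6z + 36), so |z^3 + 216| = |z + 6|·|z^2 - 6z + 36|.
Restrict delta ≤ 1. Then |z + 6| < 1 gives |z| < 7, so by the triangle inequality |z^2 - 6z + 36| ≤ 7^2 + 6·7 + 36 = 127.
Hence |z^3 + 216| ≤ 127|z + 6|, which is < eps once |z + 6| < eps/127.
Take delta = min(1, eps/127). If 0 < |z + 6| < delta then both bounds hold and |z^3 + 216| ≤ 127|z + 6| < 127·(eps/127) = eps.

delta = min(1, eps/127)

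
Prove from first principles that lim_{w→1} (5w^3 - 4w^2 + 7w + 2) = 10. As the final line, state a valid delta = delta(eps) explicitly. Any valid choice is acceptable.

delta = min(1, eps/30)

Let eps > 0. We want delta > 0 such that 0 < |w − 1| < delta implies |(5w^3 - 4w^2 + 7w + 2) − 10| < eps.
(5w^3 - 4w^2 + 7w + 2) − 10 = 5w^3 - 4w^2 + 7w - 8 = (w − 1)(5w^2 + w + 8).
So |(5w^3 - 4w^2 + 7w + 2) − 10| = |w − 1|·|5w^2 + w + 8|.
Require delta ≤ 1. Then |w − 1| < 1 gives |w| < 2, and by the triangle inequality |5w^2 + w + 8| ≤ 5·2^2 + 2 + 8 = 30.
Hence |(5w^3 - 4w^2 + 7w + 2) − 10| ≤ 30|w − 1| < eps provided |w − 1| < eps/30.
Choosing delta = min(1, eps/30) ensures both conditions, hence |(5w^3 - 4w^2 + 7w + 2) − 10| < eps.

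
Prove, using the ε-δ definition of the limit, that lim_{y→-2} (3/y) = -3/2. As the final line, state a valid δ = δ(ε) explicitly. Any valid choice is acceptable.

δ = min(1, (2/3)ε)

Fix ε > 0. We seek δ > 0 such that 0 < |y + 2| < δ implies |3/y + 3/2| < ε.
|3/y + 3/2| = 3·|-2 − y|/(2·|y|) = 3|y + 2|/(2|y|).
Require δ ≤ 1 so that |y| > 2 − 1 = 1, hence 2|y| > 2.
Then |3/y + 3/2| < 3|y + 2|/2, which is < ε when |y + 2| < (2/3)ε.
Take δ = min(1, (2/3)ε). Then 0 < |y + 2| < δ gives both |y + 2| < 1 and |y + 2| < (2/3)ε, so |3/y + 3/2| < ε.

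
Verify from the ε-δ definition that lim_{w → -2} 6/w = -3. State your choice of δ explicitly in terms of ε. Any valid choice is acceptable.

Let ε > 0 be given. We seek δ > 0 such that 0 < |w + 2| < δ implies |6/w + 3| < ε.
|6/w + 3| = 6·|-2 − w|/(2·|w|) = 6|w + 2|/(2|w|).
Restrict δ ≤ 1. Then |w + 2| < 1 gives |w| > 1, so 2|w| > 2.
Then |6/w + 3| < 6|w + 2|/2, which is < ε when |w + 2| < (1/3)ε.
Take δ = min(1, (1/3)ε). Then 0 < |w + 2| < δ gives both |w + 2| < 1 and |w + 2| < (1/3)ε, so |6/w + 3| < ε.

δ = min(1, (1/3)ε)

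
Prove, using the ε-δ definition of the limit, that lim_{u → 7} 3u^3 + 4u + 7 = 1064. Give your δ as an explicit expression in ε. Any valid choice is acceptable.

δ = min(1, ε/511)

Suppose ε > 0. We want δ > 0 such that 0 < |u − 7| < δ implies |(3u^3 + 4u + 7) − 1064| < ε.
(3u^3 + 4u + 7) − 1064 = 3u^3 + 4u - 1057 = (u − 7)(3u^2 + 21u + 151).
So |(3u^3 + 4u + 7) − 1064| = |u − 7|·|3u^2 + 21u + 151|.
Assume first that |u − 7| < 1, so |u| < 8. Then |3u^2 + 21u + 151| ≤ 3·8^2 + 21·8 + 151 = 511.
Hence |(3u^3 + 4u + 7) − 1064| ≤ 511|u − 7| < ε provided |u − 7| < ε/511.
Choosing δ = min(1, ε/511) ensures both conditions, hence |(3u^3 + 4u + 7) − 1064| < ε.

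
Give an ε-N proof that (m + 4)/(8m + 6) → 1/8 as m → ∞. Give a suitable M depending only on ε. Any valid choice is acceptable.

Let ε > 0. For m ≥ 1, |(m + 4)/(8m + 6) − (1/8)| = |26|/(8(8m + 6)) = 26/(8(8m + 6)).
Since 8m + 6 ≥ 8m for m ≥ 1, this is ≤ 26/(8·8m) = (13/32)/m.
So |(m + 4)/(8m + 6) − (1/8)| < ε whenever m > (13/32)/ε.
Take M = (13/32)/ε. If m > M then |(m + 4)/(8m + 6) − (1/8)| ≤ (13/32)/m < ε.

M = (13/32)/ε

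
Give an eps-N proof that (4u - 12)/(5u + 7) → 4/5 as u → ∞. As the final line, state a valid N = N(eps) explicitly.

Suppose eps > 0. We seek N > 0 such that u > N implies |(4u - 12)/(5u + 7) − (4/5)| < eps.
(4u - 12)/(5u + 7) − (4/5) = (5(4u - 12) − 4(5u + 7)) / (5(5u + 7)) = -88/(5(5u + 7)).
For u > 0 we have 5u + 7 > 5u, so |(4u - 12)/(5u + 7) − (4/5)| = 88/(5(5u + 7)) < 88/(5·5u) = (88/25)/u.
Thus |(4u - 12)/(5u + 7) − (4/5)| < eps whenever u > (88/25)/eps.
Take N = (88/25)/eps. If u > N then |(4u - 12)/(5u + 7) − (4/5)| < (88/25)/u < eps.

N = (88/25)/eps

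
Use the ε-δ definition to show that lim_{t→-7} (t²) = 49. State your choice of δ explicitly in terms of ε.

Let ε > 0. We seek δ > 0 with 0 < |t + 7| < δ ⇒ |t² − 49| < ε.
Factor: t² − 49 = (t + 7)(t - 7), so |t² − 49| = |t + 7|·|t - 7|.
Restrict δ ≤ 1. Then |t + 7| < 1 gives |t| < 8, so by the triangle inequality |t - 7| ≤ 8 + 7 = 15.
Hence |t² − 49| ≤ 15|t + 7|, which is < ε once |t + 7| < ε/15.
Take δ = min(1, ε/15). If 0 < |t + 7| < δ then both bounds hold and |t² − 49| ≤ 15|t + 7| < 15·(ε/15) = ε.

δ = min(1, ε/15)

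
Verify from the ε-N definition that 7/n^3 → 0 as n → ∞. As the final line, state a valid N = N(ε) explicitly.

N = (7/ε)^{1/3}

Suppose ε > 0. For n ≥ 1, |7/n^3 − 0| = 7/n^3.
7/n^3 < ε ⇔ n^3 > 7/ε ⇔ n > (7/ε)^{1/3}.
Take N = (7/ε)^{1/3}. Then n > N implies 7/n^3 < ε.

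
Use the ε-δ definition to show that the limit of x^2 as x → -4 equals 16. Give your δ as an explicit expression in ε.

δ = min(2, ε/10)

Suppose ε > 0. We seek δ > 0 with 0 < |x + 4| < δ ⇒ |x^2 − 16| < ε.
Factor: x^2 − 16 = (x + 4)(x - 4), so |x^2 − 16| = |x + 4|·|x - 4|.
Impose δ ≤ 2 so that |x| < 6; then |x - 4| ≤ 10.
Hence |x^2 − 16| ≤ 10|x + 4|, which is < ε once |x + 4| < ε/10.
Take δ = min(2, ε/10). If 0 < |x + 4| < δ then both bounds hold and |x^2 − 16| ≤ 10|x + 4| < 10·(ε/10) = ε.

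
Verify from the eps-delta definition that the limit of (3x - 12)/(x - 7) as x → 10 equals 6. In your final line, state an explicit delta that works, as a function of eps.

Let eps > 0. We want delta > 0 with 0 < |x − 10| < delta ⇒ |(3x - 12)/(x - 7) − 6| < eps.
Combining over a common denominator, (3x - 12)/(x - 7) − 6 = [(3x - 12)·3 − 18·(x - 7)] / [3·(x - 7)] = -9(x − 10) / (3(x - 7)).
So |(3x - 12)/(x - 7) − 6| = 9|x − 10| / (3·|x − 7|).
Require delta ≤ 3/2, so |x − 7| ≥ |3| − |x − 10| > 3 − 3/2 = 3/2.
Hence |(3x - 12)/(x - 7) − 6| < 9|x − 10|/(3·(3/2)) = 2|x − 10|, which is < eps once |x − 10| < (1/2)eps.
Take delta = min(3/2, (1/2)eps). Then 0 < |x − 10| < delta forces both bounds, so |(3x - 12)/(x - 7) − 6| < eps.

delta = min(3/2, (1/2)eps)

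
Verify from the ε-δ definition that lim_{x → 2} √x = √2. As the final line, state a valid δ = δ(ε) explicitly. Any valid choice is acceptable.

δ = min(2, √2·ε)

Let ε > 0 be given. We want δ > 0 such that 0 < |x − 2| < δ implies |√x − √2| < ε.
Rationalise: √x − √2 = (x − 2)/(√x + √2), so |√x − √2| = |x − 2|/(√x + √2).
Restrict δ ≤ 2 so that |x − 2| < 2 forces x > 0, and then √x + √2 > √2.
Hence |√x − √2| < |x − 2|/√2, which is < ε once |x − 2| < √2·ε.
Take δ = min(2, √2·ε). If 0 < |x − 2| < δ then x > 0 and |√x − √2| < |x − 2|/√2 < ε.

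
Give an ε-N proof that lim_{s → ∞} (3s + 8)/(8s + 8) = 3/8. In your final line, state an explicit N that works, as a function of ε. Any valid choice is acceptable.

Suppose ε > 0. We seek N > 0 such that s > N implies |(3s + 8)/(8s + 8) − (3/8)| < ε.
(3s + 8)/(8s + 8) − (3/8) = (8(3s + 8) − 3(8s + 8)) / (8(8s + 8)) = 40/(8(8s + 8)).
For s > 0 we have 8s + 8 > 8s, so |(3s + 8)/(8s + 8) − (3/8)| = 40/(8(8s + 8)) < 40/(8·8s) = (5/8)/s.
Thus |(3s + 8)/(8s + 8) − (3/8)| < ε whenever s > (5/8)/ε.
Take N = (5/8)/ε. If s > N then |(3s + 8)/(8s + 8) − (3/8)| < (5/8)/s < ε.

N = (5/8)/ε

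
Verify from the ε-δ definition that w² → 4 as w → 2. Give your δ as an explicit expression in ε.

δ = min(1, ε/5)

Fix ε > 0. We seek δ > 0 with 0 < |w − 2| < δ ⇒ |w² − 4| < ε.
Factor: w² − 4 = (w − 2)(w + 2), so |w² − 4| = |w − 2|·|w + 2|.
Impose δ ≤ 1 so that |w| < 3; then |w + 2| ≤ 5.
Hence |w² − 4| ≤ 5|w − 2|, which is < ε once |w − 2| < ε/5.
Take δ = min(1, ε/5). If 0 < |w − 2| < δ then both bounds hold and |w² − 4| ≤ 5|w − 2| < 5·(ε/5) = ε.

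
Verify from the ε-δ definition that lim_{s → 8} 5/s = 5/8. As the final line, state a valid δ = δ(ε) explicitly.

δ = min(4, (32/5)ε)

Let ε > 0. We seek δ > 0 such that 0 < |s − 8| < δ implies |5/s − (5/8)| < ε.
|5/s − (5/8)| = 5·|8 − s|/(8·|s|) = 5|s − 8|/(8|s|).
Require δ ≤ 4 so that |s| > 8 − 4 = 4, hence 8|s| > 32.
Then |5/s − (5/8)| < 5|s − 8|/32, which is < ε when |s − 8| < (32/5)ε.
Take δ = min(4, (32/5)ε). Then 0 < |s − 8| < δ gives both |s − 8| < 4 and |s − 8| < (32/5)ε, so |5/s − (5/8)| < ε.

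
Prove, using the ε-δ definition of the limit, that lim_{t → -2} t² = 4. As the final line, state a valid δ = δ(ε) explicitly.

δ = min(2, ε/6)

Suppose ε > 0. We seek δ > 0 with 0 < |t + 2| < δ ⇒ |t² − 4| < ε.
Factor: t² − 4 = (t + 2)(t - 2), so |t² − 4| = |t + 2|·|t - 2|.
Restrict δ ≤ 2. Then |t + 2| < 2 gives |t| < 4, so by the triangle inequality |t - 2| ≤ 4 + 2 = 6.
Hence |t² − 4| ≤ 6|t + 2|, which is < ε once |t + 2| < ε/6.
Take δ = min(2, ε/6). If 0 < |t + 2| < δ then both bounds hold and |t² − 4| ≤ 6|t + 2| < 6·(ε/6) = ε.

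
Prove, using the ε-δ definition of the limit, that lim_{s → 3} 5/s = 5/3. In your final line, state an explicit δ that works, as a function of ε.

δ = min(3/2, (9/10)ε)

Fix ε > 0. We seek δ > 0 such that 0 < |s − 3| < δ implies |5/s − (5/3)| < ε.
|5/s − (5/3)| = 5·|3 − s|/(3·|s|) = 5|s − 3|/(3|s|).
Restrict δ ≤ 3/2. Then |s − 3| < 3/2 gives |s| > 3/2, so 3|s| > 9/2.
Then |5/s − (5/3)| < 5|s − 3|/(9/2), which is < ε when |s − 3| < (9/10)ε.
Take δ = min(3/2, (9/10)ε). Then 0 < |s − 3| < δ gives both |s − 3| < 3/2 and |s − 3| < (9/10)ε, so |5/s − (5/3)| < ε.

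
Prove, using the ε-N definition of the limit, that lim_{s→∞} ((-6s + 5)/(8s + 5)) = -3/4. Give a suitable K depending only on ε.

K = (35/32)/ε

Let ε > 0 be given. We seek K > 0 such that s > K implies |(-6s + 5)/(8s + 5) + 3/4| < ε.
(-6s + 5)/(8s + 5) + 3/4 = (8(-6s + 5) − (-6)(8s + 5)) / (8(8s + 5)) = 70/(8(8s + 5)).
For s > 0 we have 8s + 5 > 8s, so |(-6s + 5)/(8s + 5) + 3/4| = 70/(8(8s + 5)) < 70/(8·8s) = (35/32)/s.
Thus |(-6s + 5)/(8s + 5) + 3/4| < ε whenever s > (35/32)/ε.
Take K = (35/32)/ε. If s > K then |(-6s + 5)/(8s + 5) + 3/4| < (35/32)/s < ε.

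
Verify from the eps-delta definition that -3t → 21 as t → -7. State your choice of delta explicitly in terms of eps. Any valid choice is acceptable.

delta = eps/3

Let eps > 0 be given. We need delta > 0 so that 0 < |t + 7| < delta implies |(-3t) − 21| < eps.
|(-3t) − 21| = |-3t - 21| = 3|t + 7|.
Thus it suffices that |t + 7| < eps/3.
Choosing delta = eps/3 gives |(-3t) − 21| = 3|t + 7| < eps whenever |t + 7| < delta.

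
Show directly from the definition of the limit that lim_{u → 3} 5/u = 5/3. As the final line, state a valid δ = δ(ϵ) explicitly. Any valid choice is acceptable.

Let ϵ > 0 be given. We seek δ > 0 such that 0 < |u − 3| < δ implies |5/u − (5/3)| < ϵ.
|5/u − (5/3)| = 5·|3 − u|/(3·|u|) = 5|u − 3|/(3|u|).
Restrict δ ≤ 3/2. Then |u − 3| < 3/2 gives |u| > 3/2, so 3|u| > 9/2.
Then |5/u − (5/3)| < 5|u − 3|/(9/2), which is < ϵ when |u − 3| < (9/10)ϵ.
Take δ = min(3/2, (9/10)ϵ). Then 0 < |u − 3| < δ gives both |u − 3| < 3/2 and |u − 3| < (9/10)ϵ, so |5/u − (5/3)| < ϵ.

δ = min(3/2, (9/10)ϵ)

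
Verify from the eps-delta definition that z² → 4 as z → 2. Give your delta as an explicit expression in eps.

Suppose eps > 0. We seek delta > 0 with 0 < |z − 2| < delta ⇒ |z² − 4| < eps.
Factor: z² − 4 = (z − 2)(z + 2), so |z² − 4| = |z − 2|·|z + 2|.
Impose delta ≤ 2 so that |z| < 4; then |z + 2| ≤ 6.
Hence |z² − 4| ≤ 6|z − 2|, which is < eps once |z − 2| < eps/6.
Take delta = min(2, eps/6). If 0 < |z − 2| < delta then both bounds hold and |z² − 4| ≤ 6|z − 2| < 6·(eps/6) = eps.

delta = min(2, eps/6)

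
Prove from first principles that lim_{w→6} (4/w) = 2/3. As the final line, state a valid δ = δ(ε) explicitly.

δ = min(3, (9/2)ε)

Let ε > 0 be given. We seek δ > 0 such that 0 < |w − 6| < δ implies |4/w − (2/3)| < ε.
|4/w − (2/3)| = 4·|6 − w|/(6·|w|) = 4|w − 6|/(6|w|).
Restrict δ ≤ 3. Then |w − 6| < 3 gives |w| > 3, so 6|w| > 18.
Then |4/w − (2/3)| < 4|w − 6|/18, which is < ε when |w − 6| < (9/2)ε.
Take δ = min(3, (9/2)ε). Then 0 < |w − 6| < δ gives both |w − 6| < 3 and |w − 6| < (9/2)ε, so |4/w − (2/3)| < ε.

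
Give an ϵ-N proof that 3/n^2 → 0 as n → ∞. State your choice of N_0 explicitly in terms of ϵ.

N_0 = (3/ϵ)^{1/2}

Suppose ϵ > 0. For n ≥ 1, |3/n^2 − 0| = 3/n^2.
3/n^2 < ϵ ⇔ n^2 > 3/ϵ ⇔ n > (3/ϵ)^{1/2}.
Take N_0 = (3/ϵ)^{1/2}. Then n > N_0 implies 3/n^2 < ϵ.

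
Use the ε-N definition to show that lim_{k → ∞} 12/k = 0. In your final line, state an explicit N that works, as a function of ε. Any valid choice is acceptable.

Fix ε > 0. For k ≥ 1, |12/k − 0| = 12/(k) ≤ 12/k.
We need 12/k < ε, i.e. k > 12/ε.
Take N = 12/ε. If k > N then |12/k| ≤ 12/k < ε.

N = 12/ε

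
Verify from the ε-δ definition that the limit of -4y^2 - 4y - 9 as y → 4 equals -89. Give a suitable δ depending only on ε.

δ = min(1, ε/40)

Let ε > 0 be given. We want δ > 0 such that 0 < |y − 4| < δ implies |(-4y^2 - 4y - 9) + 89| < ε.
(-4y^2 - 4y - 9) + 89 = -4y^2 - 4y + 80 = (y − 4)(-4y - 20).
So |(-4y^2 - 4y - 9) + 89| = |y − 4|·|-4y - 20|.
Require δ ≤ 1. Then |y − 4| < 1 gives |y| < 5, and by the triangle inequality |-4y - 20| ≤ 4·5 + 20 = 40.
Hence |(-4y^2 - 4y - 9) + 89| ≤ 40|y − 4| < ε provided |y − 4| < ε/40.
Choosing δ = min(1, ε/40) ensures both conditions, hence |(-4y^2 - 4y - 9) + 89| < ε.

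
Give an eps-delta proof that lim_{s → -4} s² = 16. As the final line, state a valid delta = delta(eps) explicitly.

delta = min(1, eps/9)

Suppose eps > 0. We seek delta > 0 with 0 < |s + 4| < delta ⇒ |s² − 16| < eps.
Factor: s² − 16 = (s + 4)(s - 4), so |s² − 16| = |s + 4|·|s - 4|.
Restrict delta ≤ 1. Then |s + 4| < 1 gives |s| < 5, so by the triangle inequality |s - 4| ≤ 5 + 4 = 9.
Hence |s² − 16| ≤ 9|s + 4|, which is < eps once |s + 4| < eps/9.
Take delta = min(1, eps/9). If 0 < |s + 4| < delta then both bounds hold and |s² − 16| ≤ 9|s + 4| < 9·(eps/9) = eps.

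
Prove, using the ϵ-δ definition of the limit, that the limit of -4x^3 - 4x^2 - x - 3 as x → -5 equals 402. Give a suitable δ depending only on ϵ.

δ = min(1, ϵ/321)

Fix ϵ > 0. We want δ > 0 such that 0 < |x + 5| < δ implies |(-4x^3 - 4x^2 - x - 3) − 402| < ϵ.
(-4x^3 - 4x^2 - x - 3) − 402 = -4x^3 - 4x^2 - x - 405 = (x + 5)(-4x^2 + 16x - 81).
So |(-4x^3 - 4x^2 - x - 3) − 402| = |x + 5|·|-4x^2 + 16x - 81|.
Assume first that |x + 5| < 1, so |x| < 6. Then |-4x^2 + 16x - 81| ≤ 4·6^2 + 16·6 + 81 = 321.
Hence |(-4x^3 - 4x^2 - x - 3) − 402| ≤ 321|x + 5| < ϵ provided |x + 5| < ϵ/321.
Take δ = min(1, ϵ/321). Then 0 < |x + 5| < δ gives both |x + 5| < 1 and |x + 5| < ϵ/321, so |(-4x^3 - 4x^2 - x - 3) − 402| < ϵ.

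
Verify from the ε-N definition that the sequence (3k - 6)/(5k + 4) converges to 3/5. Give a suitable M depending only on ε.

M = (42/25)/ε

Let ε > 0 be given. For k ≥ 1, |(3k - 6)/(5k + 4) − (3/5)| = |-42|/(5(5k + 4)) = 42/(5(5k + 4)).
Since 5k + 4 ≥ 5k for k ≥ 1, this is ≤ 42/(5·5k) = (42/25)/k.
So |(3k - 6)/(5k + 4) − (3/5)| < ε whenever k > (42/25)/ε.
Take M = (42/25)/ε. If k > M then |(3k - 6)/(5k + 4) − (3/5)| ≤ (42/25)/k < ε.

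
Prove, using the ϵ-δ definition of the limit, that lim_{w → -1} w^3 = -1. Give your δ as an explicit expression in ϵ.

Fix ϵ > 0. We seek δ > 0 with 0 < |w + 1| < δ ⇒ |w^3 + 1| < ϵ.
Factor: w^3 + 1 = (w + 1)(w^2 - w + 1), so |w^3 + 1| = |w + 1|·|w^2 - w + 1|.
Restrict δ ≤ 1. Then |w + 1| < 1 gives |w| < 2, so by the triangle inequality |w^2 - w + 1| ≤ 2^2 + 2 + 1 = 7.
Hence |w^3 + 1| ≤ 7|w + 1|, which is < ϵ once |w + 1| < ϵ/7.
Take δ = min(1, ϵ/7). If 0 < |w + 1| < δ then both bounds hold and |w^3 + 1| ≤ 7|w + 1| < 7·(ϵ/7) = ϵ.

δ = min(1, ϵ/7)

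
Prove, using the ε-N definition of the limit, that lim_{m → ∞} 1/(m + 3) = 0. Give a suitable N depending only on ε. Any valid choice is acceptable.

N = 1/ε

Let ε > 0 be given. For m ≥ 1, |1/(m + 3) − 0| = 1/(m + 3) ≤ 1/m.
We need 1/m < ε, i.e. m > 1/ε.
Take N = 1/ε. If m > N then |1/(m + 3)| ≤ 1/m < ε.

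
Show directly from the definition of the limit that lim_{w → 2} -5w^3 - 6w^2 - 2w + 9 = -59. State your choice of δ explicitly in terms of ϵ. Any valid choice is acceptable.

Fix ϵ > 0. We want δ > 0 such that 0 < |w − 2| < δ implies |(-5w^3 - 6w^2 - 2w + 9) + 59| < ϵ.
(-5w^3 - 6w^2 - 2w + 9) + 59 = -5w^3 - 6w^2 - 2w + 68 = (w − 2)(-5w^2 - 16w - 34).
So |(-5w^3 - 6w^2 - 2w + 9) + 59| = |w − 2|·|-5w^2 - 16w - 34|.
Assume first that |w − 2| < 1, so |w| < 3. Then |-5w^2 - 16w - 34| ≤ 5·3^2 + 16·3 + 34 = 127.
Hence |(-5w^3 - 6w^2 - 2w + 9) + 59| ≤ 127|w − 2| < ϵ provided |w − 2| < ϵ/127.
Choosing δ = min(1, ϵ/127) ensures both conditions, hence |(-5w^3 - 6w^2 - 2w + 9) + 59| < ϵ.

δ = min(1, ϵ/127)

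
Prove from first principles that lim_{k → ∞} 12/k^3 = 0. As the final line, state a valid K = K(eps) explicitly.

K = (12/eps)^{1/3}

Suppose eps > 0. For k ≥ 1, |12/k^3 − 0| = 12/k^3.
12/k^3 < eps ⇔ k^3 > 12/eps ⇔ k > (12/eps)^{1/3}.
Take K = (12/eps)^{1/3}. Then k > K implies 12/k^3 < eps.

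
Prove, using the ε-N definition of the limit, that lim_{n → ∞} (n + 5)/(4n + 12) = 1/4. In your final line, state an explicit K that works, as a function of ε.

K = (1/2)/ε

Let ε > 0. For n ≥ 1, |(n + 5)/(4n + 12) − (1/4)| = |8|/(4(4n + 12)) = 8/(4(4n + 12)).
Since 4n + 12 ≥ 4n for n ≥ 1, this is ≤ 8/(4·4n) = (1/2)/n.
So |(n + 5)/(4n + 12) − (1/4)| < ε whenever n > (1/2)/ε.
Take K = (1/2)/ε. If n > K then |(n + 5)/(4n + 12) − (1/4)| ≤ (1/2)/n < ε.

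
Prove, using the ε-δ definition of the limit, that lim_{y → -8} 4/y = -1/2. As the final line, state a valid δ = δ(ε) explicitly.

Let ε > 0 be given. We seek δ > 0 such that 0 < |y + 8| < δ implies |4/y + 1/2| < ε.
|4/y + 1/2| = 4·|-8 − y|/(8·|y|) = 4|y + 8|/(8|y|).
Restrict δ ≤ 4. Then |y + 8| < 4 gives |y| > 4, so 8|y| > 32.
Then |4/y + 1/2| < 4|y + 8|/32, which is < ε when |y + 8| < 8ε.
Take δ = min(4, 8ε). Then 0 < |y + 8| < δ gives both |y + 8| < 4 and |y + 8| < 8ε, so |4/y + 1/2| < ε.

δ = min(4, 8ε)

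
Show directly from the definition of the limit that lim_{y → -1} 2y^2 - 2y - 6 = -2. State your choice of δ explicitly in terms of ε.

Let ε > 0 be given. We want δ > 0 such that 0 < |y + 1| < δ implies |(2y^2 - 2y - 6) + 2| < ε.
(2y^2 - 2y - 6) + 2 = 2y^2 - 2y - 4 = (y + 1)(2y - 4).
So |(2y^2 - 2y - 6) + 2| = |y + 1|·|2y - 4|.
Require δ ≤ 1. Then |y + 1| < 1 gives |y| < 2, and by the triangle inequality |2y - 4| ≤ 2·2 + 4 = 8.
Hence |(2y^2 - 2y - 6) + 2| ≤ 8|y + 1| < ε provided |y + 1| < ε/8.
Choosing δ = min(1, ε/8) ensures both conditions, hence |(2y^2 - 2y - 6) + 2| < ε.

δ = min(1, ε/8)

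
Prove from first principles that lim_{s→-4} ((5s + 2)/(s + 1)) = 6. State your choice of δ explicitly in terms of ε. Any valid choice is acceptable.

Fix ε > 0. We want δ > 0 with 0 < |s + 4| < δ ⇒ |(5s + 2)/(s + 1) − 6| < ε.
Combining over a common denominator, (5s + 2)/(s + 1) − 6 = [(5s + 2)·(-3) − (-18)·(s + 1)] / [(-3)·(s + 1)] = 3(s + 4) / ((-3)(s + 1)).
So |(5s + 2)/(s + 1) − 6| = 3|s + 4| / (3·|s + 1|).
Require δ ≤ 3/2, so |s + 1| ≥ |-3| − |s + 4| > 3 − 3/2 = 3/2.
Hence |(5s + 2)/(s + 1) − 6| < 3|s + 4|/(3·(3/2)) = (2/3)|s + 4|, which is < ε once |s + 4| < (3/2)ε.
Take δ = min(3/2, (3/2)ε). Then 0 < |s + 4| < δ forces both bounds, so |(5s + 2)/(s + 1) − 6| < ε.

δ = min(3/2, (3/2)ε)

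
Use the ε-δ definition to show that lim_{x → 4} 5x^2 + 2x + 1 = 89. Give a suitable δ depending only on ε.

δ = min(1, ε/47)

Let ε > 0 be given. We want δ > 0 such that 0 < |x − 4| < δ implies |(5x^2 + 2x + 1) − 89| < ε.
(5x^2 + 2x + 1) − 89 = 5x^2 + 2x - 88 = (x − 4)(5x + 22).
So |(5x^2 + 2x + 1) − 89| = |x − 4|·|5x + 22|.
Require δ ≤ 1. Then |x − 4| < 1 gives |x| < 5, and by the triangle inequality |5x + 22| ≤ 5·5 + 22 = 47.
Hence |(5x^2 + 2x + 1) − 89| ≤ 47|x − 4| < ε provided |x − 4| < ε/47.
Take δ = min(1, ε/47). Then 0 < |x − 4| < δ gives both |x − 4| < 1 and |x − 4| < ε/47, so |(5x^2 + 2x + 1) − 89| < ε.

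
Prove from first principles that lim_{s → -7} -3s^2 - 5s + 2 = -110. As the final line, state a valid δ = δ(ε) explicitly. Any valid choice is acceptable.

δ = min(1, ε/40)

Let ε > 0. We want δ > 0 such that 0 < |s + 7| < δ implies |(-3s^2 - 5s + 2) + 110| < ε.
(-3s^2 - 5s + 2) + 110 = -3s^2 - 5s + 112 = (s + 7)(-3s + 16).
So |(-3s^2 - 5s + 2) + 110| = |s + 7|·|-3s + 16|.
Require δ ≤ 1. Then |s + 7| < 1 gives |s| < 8, and by the triangle inequality |-3s + 16| ≤ 3·8 + 16 = 40.
Hence |(-3s^2 - 5s + 2) + 110| ≤ 40|s + 7| < ε provided |s + 7| < ε/40.
Choosing δ = min(1, ε/40) ensures both conditions, hence |(-3s^2 - 5s + 2) + 110| < ε.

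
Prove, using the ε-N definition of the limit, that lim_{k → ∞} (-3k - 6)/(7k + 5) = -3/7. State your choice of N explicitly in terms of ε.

Suppose ε > 0. For k ≥ 1, |(-3k - 6)/(7k + 5) + 3/7| = |-27|/(7(7k + 5)) = 27/(7(7k + 5)).
Since 7k + 5 ≥ 7k for k ≥ 1, this is ≤ 27/(7·7k) = (27/49)/k.
So |(-3k - 6)/(7k + 5) + 3/7| < ε whenever k > (27/49)/ε.
Take N = (27/49)/ε. If k > N then |(-3k - 6)/(7k + 5) + 3/7| ≤ (27/49)/k < ε.

N = (27/49)/ε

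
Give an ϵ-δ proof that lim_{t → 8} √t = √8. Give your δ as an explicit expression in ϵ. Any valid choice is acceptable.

δ = min(8, √8·ϵ)

Suppose ϵ > 0. We want δ > 0 such that 0 < |t − 8| < δ implies |√t − √8| < ϵ.
Multiplying by the conjugate, |√t − √8| = |t − 8|/(√t + √8).
Restrict δ ≤ 8 so that |t − 8| < 8 forces t > 0, and then √t + √8 > √8.
Hence |√t − √8| < |t − 8|/√8, which is < ϵ once |t − 8| < √8·ϵ.
Take δ = min(8, √8·ϵ). If 0 < |t − 8| < δ then t > 0 and |√t − √8| < |t − 8|/√8 < ϵ.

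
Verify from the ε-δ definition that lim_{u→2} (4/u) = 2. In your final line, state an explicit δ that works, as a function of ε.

δ = min(1, (1/2)ε)

Let ε > 0. We seek δ > 0 such that 0 < |u − 2| < δ implies |4/u − 2| < ε.
|4/u − 2| = 4·|2 − u|/(2·|u|) = 4|u − 2|/(2|u|).
Restrict δ ≤ 1. Then |u − 2| < 1 gives |u| > 1, so 2|u| > 2.
Then |4/u − 2| < 4|u − 2|/2, which is < ε when |u − 2| < (1/2)ε.
Take δ = min(1, (1/2)ε). Then 0 < |u − 2| < δ gives both |u − 2| < 1 and |u − 2| < (1/2)ε, so |4/u − 2| < ε.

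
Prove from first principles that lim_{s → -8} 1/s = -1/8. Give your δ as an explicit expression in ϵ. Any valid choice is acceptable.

Let ϵ > 0 be given. We seek δ > 0 such that 0 < |s + 8| < δ implies |1/s + 1/8| < ϵ.
|1/s + 1/8| = |-8 − s|/(8·|s|) = |s + 8|/(8|s|).
Require δ ≤ 4 so that |s| > 8 − 4 = 4, hence 8|s| > 32.
Then |1/s + 1/8| < |s + 8|/32, which is < ϵ when |s + 8| < 32ϵ.
Take δ = min(4, 32ϵ). Then 0 < |s + 8| < δ gives both |s + 8| < 4 and |s + 8| < 32ϵ, so |1/s + 1/8| < ϵ.

δ = min(4, 32ϵ)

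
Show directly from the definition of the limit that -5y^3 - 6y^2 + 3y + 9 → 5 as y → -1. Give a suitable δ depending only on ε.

Let ε > 0 be given. We want δ > 0 such that 0 < |y + 1| < δ implies |(-5y^3 - 6y^2 + 3y + 9) − 5| < ε.
(-5y^3 - 6y^2 + 3y + 9) − 5 = -5y^3 - 6y^2 + 3y + 4 = (y + 1)(-5y^2 - y + 4).
So |(-5y^3 - 6y^2 + 3y + 9) − 5| = |y + 1|·|-5y^2 - y + 4|.
Assume first that |y + 1| < 1, so |y| < 2. Then |-5y^2 - y + 4| ≤ 5·2^2 + 2 + 4 = 26.
Hence |(-5y^3 - 6y^2 + 3y + 9) − 5| ≤ 26|y + 1| < ε provided |y + 1| < ε/26.
Choosing δ = min(1, ε/26) ensures both conditions, hence |(-5y^3 - 6y^2 + 3y + 9) − 5| < ε.

δ = min(1, ε/26)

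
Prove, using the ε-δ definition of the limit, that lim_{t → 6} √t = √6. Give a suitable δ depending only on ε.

Fix ε > 0. We want δ > 0 such that 0 < |t − 6| < δ implies |√t − √6| < ε.
Rationalise: √t − √6 = (t − 6)/(√t + √6), so |√t − √6| = |t − 6|/(√t + √6).
Restrict δ ≤ 6 so that |t − 6| < 6 forces t > 0, and then √t + √6 > √6.
Hence |√t − √6| < |t − 6|/√6, which is < ε once |t − 6| < √6·ε.
Take δ = min(6, √6·ε). If 0 < |t − 6| < δ then t > 0 and |√t − √6| < |t − 6|/√6 < ε.

δ = min(6, √6·ε)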